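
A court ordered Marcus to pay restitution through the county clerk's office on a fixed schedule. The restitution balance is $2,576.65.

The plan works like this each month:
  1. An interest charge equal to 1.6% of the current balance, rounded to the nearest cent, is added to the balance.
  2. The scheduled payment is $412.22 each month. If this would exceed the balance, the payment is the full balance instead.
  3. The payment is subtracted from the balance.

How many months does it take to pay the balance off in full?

7

Month 1: opening $2,576.65; interest $41.23 → $2,617.88; payment $412.22; balance $2,205.66
Month 2: opening $2,205.66; interest $35.29 → $2,240.95; payment $412.22; balance $1,828.73
Month 3: opening $1,828.73; interest $29.26 → $1,857.99; payment $412.22; balance $1,445.77
Month 4: opening $1,445.77; interest $23.13 → $1,468.90; payment $412.22; balance $1,056.68
Month 5: opening $1,056.68; interest $16.91 → $1,073.59; payment $412.22; balance $661.37
Month 6: opening $661.37; interest $10.58 → $671.95; payment $412.22; balance $259.73
Month 7: opening $259.73; interest $4.16 → $263.89; payment $263.89; balance $0.00
Balance reaches $0.00 in month 7.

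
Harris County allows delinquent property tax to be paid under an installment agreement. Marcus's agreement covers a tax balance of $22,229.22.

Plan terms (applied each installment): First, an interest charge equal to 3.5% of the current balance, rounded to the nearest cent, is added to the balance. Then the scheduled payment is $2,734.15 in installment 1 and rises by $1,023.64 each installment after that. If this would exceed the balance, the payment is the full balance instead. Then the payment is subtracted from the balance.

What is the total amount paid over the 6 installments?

Installment 1: $22,229.22 +$778.02 interest = $23,007.24; pay $2,734.15 → $20,273.09
Installment 2: $20,273.09 +$709.56 interest = $20,982.65; pay $3,757.79 → $17,224.86
Installment 3: $17,224.86 +$602.87 interest = $17,827.73; pay $4,781.43 → $13,046.30
Installment 4: $13,046.30 +$456.62 interest = $13,502.92; pay $5,805.07 → $7,697.85
Installment 5: $7,697.85 +$269.42 interest = $7,967.27; pay $6,828.71 → $1,138.56
Installment 6: $1,138.56 +$39.85 interest = $1,178.41; pay $1,178.41 → $0.00
Total paid: $25,085.56

$25,085.56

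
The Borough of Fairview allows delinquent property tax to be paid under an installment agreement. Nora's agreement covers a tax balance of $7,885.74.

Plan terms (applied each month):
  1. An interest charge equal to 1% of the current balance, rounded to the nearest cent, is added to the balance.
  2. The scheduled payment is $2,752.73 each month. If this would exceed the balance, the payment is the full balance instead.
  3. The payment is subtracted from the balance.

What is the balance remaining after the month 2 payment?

# | Opening | Interest | Payment | End bal
1 | $7,885.74 | $78.86 | $2,752.73 | $5,211.87
2 | $5,211.87 | $52.12 | $2,752.73 | $2,511.26

$2,511.26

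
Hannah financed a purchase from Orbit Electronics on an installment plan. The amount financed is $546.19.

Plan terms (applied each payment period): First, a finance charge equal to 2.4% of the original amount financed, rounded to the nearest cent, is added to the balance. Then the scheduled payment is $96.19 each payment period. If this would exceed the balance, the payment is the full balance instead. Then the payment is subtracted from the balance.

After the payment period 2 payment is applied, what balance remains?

$380.03

Payment period 1: opening $546.19; interest $13.11 → $559.30; payment $96.19; balance $463.11
Payment period 2: opening $463.11; interest $13.11 → $476.22; payment $96.19; balance $380.03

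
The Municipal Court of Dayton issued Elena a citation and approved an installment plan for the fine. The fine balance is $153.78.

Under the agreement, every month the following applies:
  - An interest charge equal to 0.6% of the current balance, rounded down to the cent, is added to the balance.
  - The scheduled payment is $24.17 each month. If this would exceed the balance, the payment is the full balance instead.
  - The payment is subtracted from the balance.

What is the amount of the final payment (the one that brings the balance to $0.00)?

# | Opening | Interest | Payment | End bal
1 | $153.78 | $0.92 | $24.17 | $130.53
2 | $130.53 | $0.78 | $24.17 | $107.14
3 | $107.14 | $0.64 | $24.17 | $83.61
4 | $83.61 | $0.50 | $24.17 | $59.94
5 | $59.94 | $0.35 | $24.17 | $36.12
6 | $36.12 | $0.21 | $24.17 | $12.16
7 | $12.16 | $0.07 | $12.23 | $0.00

$12.23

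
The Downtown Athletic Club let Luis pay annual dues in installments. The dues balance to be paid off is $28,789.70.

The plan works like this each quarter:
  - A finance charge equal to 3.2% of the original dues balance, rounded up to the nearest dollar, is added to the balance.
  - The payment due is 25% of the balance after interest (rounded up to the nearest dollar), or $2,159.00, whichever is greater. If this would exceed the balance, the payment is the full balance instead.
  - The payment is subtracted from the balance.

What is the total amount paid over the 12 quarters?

Quarter 1: $28,789.70 +$922.00 interest = $29,711.70; pay $7,428.00 → $22,283.70
Quarter 2: $22,283.70 +$922.00 interest = $23,205.70; pay $5,802.00 → $17,403.70
Quarter 3: $17,403.70 +$922.00 interest = $18,325.70; pay $4,582.00 → $13,743.70
Quarter 4: $13,743.70 +$922.00 interest = $14,665.70; pay $3,667.00 → $10,998.70
Quarter 5: $10,998.70 +$922.00 interest = $11,920.70; pay $2,981.00 → $8,939.70
Quarter 6: $8,939.70 +$922.00 interest = $9,861.70; pay $2,466.00 → $7,395.70
Quarter 7: $7,395.70 +$922.00 interest = $8,317.70; pay $2,159.00 → $6,158.70
Quarter 8: $6,158.70 +$922.00 interest = $7,080.70; pay $2,159.00 → $4,921.70
Quarter 9: $4,921.70 +$922.00 interest = $5,843.70; pay $2,159.00 → $3,684.70
Quarter 10: $3,684.70 +$922.00 interest = $4,606.70; pay $2,159.00 → $2,447.70
Quarter 11: $2,447.70 +$922.00 interest = $3,369.70; pay $2,159.00 → $1,210.70
Quarter 12: $1,210.70 +$922.00 interest = $2,132.70; pay $2,132.70 → $0.00
Total paid: $39,853.70

$39,853.70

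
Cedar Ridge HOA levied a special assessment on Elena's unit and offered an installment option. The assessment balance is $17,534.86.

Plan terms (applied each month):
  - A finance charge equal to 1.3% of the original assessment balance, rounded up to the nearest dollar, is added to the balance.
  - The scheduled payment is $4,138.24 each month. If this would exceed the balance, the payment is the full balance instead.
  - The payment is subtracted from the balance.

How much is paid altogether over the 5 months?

Month 1: $17,534.86 +$228.00 interest = $17,762.86; pay $4,138.24 → $13,624.62
Month 2: $13,624.62 +$228.00 interest = $13,852.62; pay $4,138.24 → $9,714.38
Month 3: $9,714.38 +$228.00 interest = $9,942.38; pay $4,138.24 → $5,804.14
Month 4: $5,804.14 +$228.00 interest = $6,032.14; pay $4,138.24 → $1,893.90
Month 5: $1,893.90 +$228.00 interest = $2,121.90; pay $2,121.90 → $0.00
Total paid: $18,674.86

$18,674.86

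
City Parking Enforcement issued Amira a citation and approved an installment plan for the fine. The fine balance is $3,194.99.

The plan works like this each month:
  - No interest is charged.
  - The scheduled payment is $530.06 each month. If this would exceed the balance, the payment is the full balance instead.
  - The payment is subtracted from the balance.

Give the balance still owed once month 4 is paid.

$1,074.75

Month 1: opening $3,194.99; payment $530.06; balance $2,664.93
Month 2: opening $2,664.93; payment $530.06; balance $2,134.87
Month 3: opening $2,134.87; payment $530.06; balance $1,604.81
Month 4: opening $1,604.81; payment $530.06; balance $1,074.75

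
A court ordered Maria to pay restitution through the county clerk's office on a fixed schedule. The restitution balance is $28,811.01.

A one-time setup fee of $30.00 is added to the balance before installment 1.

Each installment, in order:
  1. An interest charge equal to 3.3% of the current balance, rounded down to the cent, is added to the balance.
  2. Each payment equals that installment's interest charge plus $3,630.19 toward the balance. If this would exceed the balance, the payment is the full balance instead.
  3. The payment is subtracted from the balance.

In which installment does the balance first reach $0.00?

# | Opening | Interest | Payment | End bal
1 | $28,841.01 | $951.75 | $4,581.94 | $25,210.82
2 | $25,210.82 | $831.95 | $4,462.14 | $21,580.63
3 | $21,580.63 | $712.16 | $4,342.35 | $17,950.44
4 | $17,950.44 | $592.36 | $4,222.55 | $14,320.25
5 | $14,320.25 | $472.56 | $4,102.75 | $10,690.06
6 | $10,690.06 | $352.77 | $3,982.96 | $7,059.87
7 | $7,059.87 | $232.97 | $3,863.16 | $3,429.68
8 | $3,429.68 | $113.17 | $3,542.85 | $0.00
Balance reaches $0.00 in installment 8.

8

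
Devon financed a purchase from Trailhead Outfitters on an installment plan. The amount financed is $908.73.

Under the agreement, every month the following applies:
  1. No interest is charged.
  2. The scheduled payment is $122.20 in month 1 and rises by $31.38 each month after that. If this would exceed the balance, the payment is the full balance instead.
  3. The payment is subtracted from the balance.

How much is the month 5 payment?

$231.65

Month 1: opening $908.73; payment $122.20; balance $786.53
Month 2: opening $786.53; payment $153.58; balance $632.95
Month 3: opening $632.95; payment $184.96; balance $447.99
Month 4: opening $447.99; payment $216.34; balance $231.65
Month 5: opening $231.65; payment $231.65; balance $0.00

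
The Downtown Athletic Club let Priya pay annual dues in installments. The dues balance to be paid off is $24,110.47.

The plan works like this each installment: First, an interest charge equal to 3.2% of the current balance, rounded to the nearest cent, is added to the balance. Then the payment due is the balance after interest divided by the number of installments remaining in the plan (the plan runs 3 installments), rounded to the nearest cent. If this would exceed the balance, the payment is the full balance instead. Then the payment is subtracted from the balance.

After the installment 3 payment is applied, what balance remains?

$0.00

Installment 1: opening $24,110.47; interest $771.54 → $24,882.01; payment $8,294.00; balance $16,588.01
Installment 2: opening $16,588.01; interest $530.82 → $17,118.83; payment $8,559.42; balance $8,559.41
Installment 3: opening $8,559.41; interest $273.90 → $8,833.31; payment $8,833.31; balance $0.00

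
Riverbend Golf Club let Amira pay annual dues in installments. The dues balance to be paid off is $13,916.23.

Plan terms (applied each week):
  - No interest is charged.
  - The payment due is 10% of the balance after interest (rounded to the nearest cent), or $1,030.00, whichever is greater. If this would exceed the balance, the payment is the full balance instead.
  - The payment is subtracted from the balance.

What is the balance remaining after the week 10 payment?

$2,934.93

# | Opening | Payment | End bal
1 | $13,916.23 | $1,391.62 | $12,524.61
2 | $12,524.61 | $1,252.46 | $11,272.15
3 | $11,272.15 | $1,127.22 | $10,144.93
4 | $10,144.93 | $1,030.00 | $9,114.93
5 | $9,114.93 | $1,030.00 | $8,084.93
6 | $8,084.93 | $1,030.00 | $7,054.93
7 | $7,054.93 | $1,030.00 | $6,024.93
8 | $6,024.93 | $1,030.00 | $4,994.93
9 | $4,994.93 | $1,030.00 | $3,964.93
10 | $3,964.93 | $1,030.00 | $2,934.93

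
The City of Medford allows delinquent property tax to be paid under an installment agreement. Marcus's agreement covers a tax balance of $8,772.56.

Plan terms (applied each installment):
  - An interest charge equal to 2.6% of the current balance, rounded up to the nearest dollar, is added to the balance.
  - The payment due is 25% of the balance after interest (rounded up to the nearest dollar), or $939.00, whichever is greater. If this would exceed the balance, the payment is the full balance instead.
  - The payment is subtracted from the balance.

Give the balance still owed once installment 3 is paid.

# | Opening | Interest | Payment | End bal
1 | $8,772.56 | $229.00 | $2,251.00 | $6,750.56
2 | $6,750.56 | $176.00 | $1,732.00 | $5,194.56
3 | $5,194.56 | $136.00 | $1,333.00 | $3,997.56

$3,997.56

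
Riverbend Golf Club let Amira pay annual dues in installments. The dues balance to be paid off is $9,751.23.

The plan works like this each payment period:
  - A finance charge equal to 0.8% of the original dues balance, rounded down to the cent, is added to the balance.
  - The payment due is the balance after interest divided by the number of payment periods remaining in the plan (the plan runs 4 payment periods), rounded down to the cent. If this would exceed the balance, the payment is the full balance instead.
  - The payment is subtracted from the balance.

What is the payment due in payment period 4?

$2,600.31

Payment period 1: $9,751.23 +$78.00 interest = $9,829.23; pay $2,457.30 → $7,371.93
Payment period 2: $7,371.93 +$78.00 interest = $7,449.93; pay $2,483.31 → $4,966.62
Payment period 3: $4,966.62 +$78.00 interest = $5,044.62; pay $2,522.31 → $2,522.31
Payment period 4: $2,522.31 +$78.00 interest = $2,600.31; pay $2,600.31 → $0.00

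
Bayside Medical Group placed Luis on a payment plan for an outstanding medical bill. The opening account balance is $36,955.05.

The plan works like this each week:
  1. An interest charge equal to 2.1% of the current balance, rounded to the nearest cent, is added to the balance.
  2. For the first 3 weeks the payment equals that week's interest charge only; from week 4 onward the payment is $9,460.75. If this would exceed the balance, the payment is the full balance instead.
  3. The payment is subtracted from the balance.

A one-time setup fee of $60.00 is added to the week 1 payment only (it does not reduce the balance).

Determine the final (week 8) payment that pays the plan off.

Week 1: opening $36,955.05; interest $776.06 → $37,731.11; payment $776.06 (+ $60.00 fee); balance $36,955.05
Week 2: opening $36,955.05; interest $776.06 → $37,731.11; payment $776.06; balance $36,955.05
Week 3: opening $36,955.05; interest $776.06 → $37,731.11; payment $776.06; balance $36,955.05
Week 4: opening $36,955.05; interest $776.06 → $37,731.11; payment $9,460.75; balance $28,270.36
Week 5: opening $28,270.36; interest $593.68 → $28,864.04; payment $9,460.75; balance $19,403.29
Week 6: opening $19,403.29; interest $407.47 → $19,810.76; payment $9,460.75; balance $10,350.01
Week 7: opening $10,350.01; interest $217.35 → $10,567.36; payment $9,460.75; balance $1,106.61
Week 8: opening $1,106.61; interest $23.24 → $1,129.85; payment $1,129.85; balance $0.00

$1,129.85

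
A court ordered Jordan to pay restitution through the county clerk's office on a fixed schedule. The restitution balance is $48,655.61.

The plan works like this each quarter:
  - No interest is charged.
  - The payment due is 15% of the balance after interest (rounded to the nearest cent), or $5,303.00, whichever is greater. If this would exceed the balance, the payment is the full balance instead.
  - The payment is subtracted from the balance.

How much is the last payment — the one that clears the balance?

Quarter 1: opening $48,655.61; payment $7,298.34; balance $41,357.27
Quarter 2: opening $41,357.27; payment $6,203.59; balance $35,153.68
Quarter 3: opening $35,153.68; payment $5,303.00; balance $29,850.68
Quarter 4: opening $29,850.68; payment $5,303.00; balance $24,547.68
Quarter 5: opening $24,547.68; payment $5,303.00; balance $19,244.68
Quarter 6: opening $19,244.68; payment $5,303.00; balance $13,941.68
Quarter 7: opening $13,941.68; payment $5,303.00; balance $8,638.68
Quarter 8: opening $8,638.68; payment $5,303.00; balance $3,335.68
Quarter 9: opening $3,335.68; payment $3,335.68; balance $0.00

$3,335.68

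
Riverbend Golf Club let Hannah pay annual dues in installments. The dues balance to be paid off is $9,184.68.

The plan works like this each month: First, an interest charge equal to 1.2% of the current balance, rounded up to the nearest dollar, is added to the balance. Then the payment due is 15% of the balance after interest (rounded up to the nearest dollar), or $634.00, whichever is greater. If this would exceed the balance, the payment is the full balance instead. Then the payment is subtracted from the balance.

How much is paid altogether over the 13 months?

$9,820.68

Month 1: opening $9,184.68; interest $111.00 → $9,295.68; payment $1,395.00; balance $7,900.68
Month 2: opening $7,900.68; interest $95.00 → $7,995.68; payment $1,200.00; balance $6,795.68
Month 3: opening $6,795.68; interest $82.00 → $6,877.68; payment $1,032.00; balance $5,845.68
Month 4: opening $5,845.68; interest $71.00 → $5,916.68; payment $888.00; balance $5,028.68
Month 5: opening $5,028.68; interest $61.00 → $5,089.68; payment $764.00; balance $4,325.68
Month 6: opening $4,325.68; interest $52.00 → $4,377.68; payment $657.00; balance $3,720.68
Month 7: opening $3,720.68; interest $45.00 → $3,765.68; payment $634.00; balance $3,131.68
Month 8: opening $3,131.68; interest $38.00 → $3,169.68; payment $634.00; balance $2,535.68
Month 9: opening $2,535.68; interest $31.00 → $2,566.68; payment $634.00; balance $1,932.68
Month 10: opening $1,932.68; interest $24.00 → $1,956.68; payment $634.00; balance $1,322.68
Month 11: opening $1,322.68; interest $16.00 → $1,338.68; payment $634.00; balance $704.68
Month 12: opening $704.68; interest $9.00 → $713.68; payment $634.00; balance $79.68
Month 13: opening $79.68; interest $1.00 → $80.68; payment $80.68; balance $0.00
Total paid: $9,820.68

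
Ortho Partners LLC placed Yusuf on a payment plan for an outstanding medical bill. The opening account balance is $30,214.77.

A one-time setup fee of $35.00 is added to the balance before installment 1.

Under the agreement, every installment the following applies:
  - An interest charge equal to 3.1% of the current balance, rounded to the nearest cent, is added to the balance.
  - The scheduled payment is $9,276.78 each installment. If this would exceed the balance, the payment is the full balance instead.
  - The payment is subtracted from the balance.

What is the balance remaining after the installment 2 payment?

$13,313.18

Installment 1: opening $30,249.77; interest $937.74 → $31,187.51; payment $9,276.78; balance $21,910.73
Installment 2: opening $21,910.73; interest $679.23 → $22,589.96; payment $9,276.78; balance $13,313.18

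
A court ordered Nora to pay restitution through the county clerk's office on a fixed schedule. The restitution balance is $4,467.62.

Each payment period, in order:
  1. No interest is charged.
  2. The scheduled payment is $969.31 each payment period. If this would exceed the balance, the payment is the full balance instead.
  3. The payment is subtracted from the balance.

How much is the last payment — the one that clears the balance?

$590.38

Payment period 1: opening $4,467.62; payment $969.31; balance $3,498.31
Payment period 2: opening $3,498.31; payment $969.31; balance $2,529.00
Payment period 3: opening $2,529.00; payment $969.31; balance $1,559.69
Payment period 4: opening $1,559.69; payment $969.31; balance $590.38
Payment period 5: opening $590.38; payment $590.38; balance $0.00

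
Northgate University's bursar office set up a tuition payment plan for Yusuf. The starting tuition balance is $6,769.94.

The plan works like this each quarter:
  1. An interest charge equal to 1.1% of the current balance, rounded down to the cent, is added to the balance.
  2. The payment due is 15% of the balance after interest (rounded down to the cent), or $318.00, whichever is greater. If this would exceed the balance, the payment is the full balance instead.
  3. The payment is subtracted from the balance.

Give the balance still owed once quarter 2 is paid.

Quarter 1: opening $6,769.94; interest $74.46 → $6,844.40; payment $1,026.66; balance $5,817.74
Quarter 2: opening $5,817.74; interest $63.99 → $5,881.73; payment $882.25; balance $4,999.48

$4,999.48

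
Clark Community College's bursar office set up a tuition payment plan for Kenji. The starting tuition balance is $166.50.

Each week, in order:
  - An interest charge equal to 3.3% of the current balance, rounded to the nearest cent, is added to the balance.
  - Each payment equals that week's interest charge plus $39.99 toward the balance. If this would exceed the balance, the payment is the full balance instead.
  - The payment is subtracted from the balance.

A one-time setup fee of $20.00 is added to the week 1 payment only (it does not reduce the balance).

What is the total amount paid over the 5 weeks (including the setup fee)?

# | Opening | Interest | Payment | Fee | End bal
1 | $166.50 | $5.49 | $45.48 | $20.00 | $126.51
2 | $126.51 | $4.17 | $44.16 | — | $86.52
3 | $86.52 | $2.86 | $42.85 | — | $46.53
4 | $46.53 | $1.54 | $41.53 | — | $6.54
5 | $6.54 | $0.22 | $6.76 | — | $0.00
Total paid: $200.78

$200.78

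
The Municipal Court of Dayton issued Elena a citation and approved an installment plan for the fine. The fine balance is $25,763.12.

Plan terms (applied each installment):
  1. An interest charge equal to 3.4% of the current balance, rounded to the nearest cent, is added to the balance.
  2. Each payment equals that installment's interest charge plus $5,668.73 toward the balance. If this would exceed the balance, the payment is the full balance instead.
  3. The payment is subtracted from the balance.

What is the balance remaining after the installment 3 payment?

# | Opening | Interest | Payment | End bal
1 | $25,763.12 | $875.95 | $6,544.68 | $20,094.39
2 | $20,094.39 | $683.21 | $6,351.94 | $14,425.66
3 | $14,425.66 | $490.47 | $6,159.20 | $8,756.93

$8,756.93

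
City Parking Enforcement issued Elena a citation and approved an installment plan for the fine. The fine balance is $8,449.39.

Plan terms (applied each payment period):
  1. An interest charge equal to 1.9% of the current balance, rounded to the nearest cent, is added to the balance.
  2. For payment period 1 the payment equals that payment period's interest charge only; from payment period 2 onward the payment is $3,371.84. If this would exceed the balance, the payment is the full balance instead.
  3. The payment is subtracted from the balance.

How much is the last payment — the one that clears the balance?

# | Opening | Interest | Payment | End bal
1 | $8,449.39 | $160.54 | $160.54 | $8,449.39
2 | $8,449.39 | $160.54 | $3,371.84 | $5,238.09
3 | $5,238.09 | $99.52 | $3,371.84 | $1,965.77
4 | $1,965.77 | $37.35 | $2,003.12 | $0.00

$2,003.12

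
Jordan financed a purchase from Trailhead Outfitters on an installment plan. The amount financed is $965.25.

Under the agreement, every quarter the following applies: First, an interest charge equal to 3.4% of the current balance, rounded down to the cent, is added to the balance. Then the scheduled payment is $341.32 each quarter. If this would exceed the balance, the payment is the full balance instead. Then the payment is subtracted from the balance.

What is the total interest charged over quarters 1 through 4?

Quarter 1: opening $965.25; interest $32.81 → $998.06; payment $341.32; balance $656.74
Quarter 2: opening $656.74; interest $22.32 → $679.06; payment $341.32; balance $337.74
Quarter 3: opening $337.74; interest $11.48 → $349.22; payment $341.32; balance $7.90
Quarter 4: opening $7.90; interest $0.26 → $8.16; payment $8.16; balance $0.00
Total interest: $32.81 + $22.32 + $11.48 + $0.26 = $66.87

$66.87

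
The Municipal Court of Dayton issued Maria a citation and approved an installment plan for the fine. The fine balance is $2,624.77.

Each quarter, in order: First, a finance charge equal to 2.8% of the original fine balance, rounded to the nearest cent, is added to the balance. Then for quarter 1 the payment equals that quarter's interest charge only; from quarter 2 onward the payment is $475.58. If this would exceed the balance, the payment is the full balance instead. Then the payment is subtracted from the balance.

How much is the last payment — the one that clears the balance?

$285.72

Quarter 1: $2,624.77 +$73.49 interest = $2,698.26; pay $73.49 → $2,624.77
Quarter 2: $2,624.77 +$73.49 interest = $2,698.26; pay $475.58 → $2,222.68
Quarter 3: $2,222.68 +$73.49 interest = $2,296.17; pay $475.58 → $1,820.59
Quarter 4: $1,820.59 +$73.49 interest = $1,894.08; pay $475.58 → $1,418.50
Quarter 5: $1,418.50 +$73.49 interest = $1,491.99; pay $475.58 → $1,016.41
Quarter 6: $1,016.41 +$73.49 interest = $1,089.90; pay $475.58 → $614.32
Quarter 7: $614.32 +$73.49 interest = $687.81; pay $475.58 → $212.23
Quarter 8: $212.23 +$73.49 interest = $285.72; pay $285.72 → $0.00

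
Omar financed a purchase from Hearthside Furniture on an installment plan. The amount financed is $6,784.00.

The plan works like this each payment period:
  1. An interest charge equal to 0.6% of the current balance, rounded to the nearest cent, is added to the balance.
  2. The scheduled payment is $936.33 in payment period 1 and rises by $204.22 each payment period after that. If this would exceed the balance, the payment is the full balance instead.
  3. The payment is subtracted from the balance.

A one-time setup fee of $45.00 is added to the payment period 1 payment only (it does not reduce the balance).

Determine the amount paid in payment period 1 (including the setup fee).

Payment period 1: opening $6,784.00; interest $40.70 → $6,824.70; payment $936.33 (+ $45.00 fee); balance $5,888.37

$981.33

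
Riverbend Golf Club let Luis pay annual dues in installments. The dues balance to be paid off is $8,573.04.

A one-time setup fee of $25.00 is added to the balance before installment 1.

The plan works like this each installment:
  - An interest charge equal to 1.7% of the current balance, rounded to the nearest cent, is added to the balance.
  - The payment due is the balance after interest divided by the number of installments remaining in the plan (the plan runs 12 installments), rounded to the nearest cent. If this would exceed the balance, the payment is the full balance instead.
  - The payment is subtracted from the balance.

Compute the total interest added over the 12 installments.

$1,011.89

Installment 1: $8,598.04 +$146.17 interest = $8,744.21; pay $728.68 → $8,015.53
Installment 2: $8,015.53 +$136.26 interest = $8,151.79; pay $741.07 → $7,410.72
Installment 3: $7,410.72 +$125.98 interest = $7,536.70; pay $753.67 → $6,783.03
Installment 4: $6,783.03 +$115.31 interest = $6,898.34; pay $766.48 → $6,131.86
Installment 5: $6,131.86 +$104.24 interest = $6,236.10; pay $779.51 → $5,456.59
Installment 6: $5,456.59 +$92.76 interest = $5,549.35; pay $792.76 → $4,756.59
Installment 7: $4,756.59 +$80.86 interest = $4,837.45; pay $806.24 → $4,031.21
Installment 8: $4,031.21 +$68.53 interest = $4,099.74; pay $819.95 → $3,279.79
Installment 9: $3,279.79 +$55.76 interest = $3,335.55; pay $833.89 → $2,501.66
Installment 10: $2,501.66 +$42.53 interest = $2,544.19; pay $848.06 → $1,696.13
Installment 11: $1,696.13 +$28.83 interest = $1,724.96; pay $862.48 → $862.48
Installment 12: $862.48 +$14.66 interest = $877.14; pay $877.14 → $0.00
Total interest: $146.17 + $136.26 + $125.98 + $115.31 + $104.24 + $92.76 + $80.86 + $68.53 + $55.76 + $42.53 + $28.83 + $14.66 = $1,011.89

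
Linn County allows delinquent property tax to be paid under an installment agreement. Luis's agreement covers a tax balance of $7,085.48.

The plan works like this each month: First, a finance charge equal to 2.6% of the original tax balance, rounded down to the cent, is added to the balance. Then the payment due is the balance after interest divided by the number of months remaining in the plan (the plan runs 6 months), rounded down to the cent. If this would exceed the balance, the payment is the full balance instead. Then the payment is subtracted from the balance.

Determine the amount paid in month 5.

$1,448.04

Month 1: opening $7,085.48; interest $184.22 → $7,269.70; payment $1,211.61; balance $6,058.09
Month 2: opening $6,058.09; interest $184.22 → $6,242.31; payment $1,248.46; balance $4,993.85
Month 3: opening $4,993.85; interest $184.22 → $5,178.07; payment $1,294.51; balance $3,883.56
Month 4: opening $3,883.56; interest $184.22 → $4,067.78; payment $1,355.92; balance $2,711.86
Month 5: opening $2,711.86; interest $184.22 → $2,896.08; payment $1,448.04; balance $1,448.04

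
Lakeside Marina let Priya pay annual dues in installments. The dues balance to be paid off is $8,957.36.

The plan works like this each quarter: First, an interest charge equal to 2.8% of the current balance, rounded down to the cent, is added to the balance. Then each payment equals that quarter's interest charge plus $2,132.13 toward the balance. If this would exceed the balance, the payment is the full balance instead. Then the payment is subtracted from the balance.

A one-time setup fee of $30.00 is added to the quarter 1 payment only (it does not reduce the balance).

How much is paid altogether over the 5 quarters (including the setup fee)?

# | Opening | Interest | Payment | Fee | End bal
1 | $8,957.36 | $250.80 | $2,382.93 | $30.00 | $6,825.23
2 | $6,825.23 | $191.10 | $2,323.23 | — | $4,693.10
3 | $4,693.10 | $131.40 | $2,263.53 | — | $2,560.97
4 | $2,560.97 | $71.70 | $2,203.83 | — | $428.84
5 | $428.84 | $12.00 | $440.84 | — | $0.00
Total paid: $9,644.36

$9,644.36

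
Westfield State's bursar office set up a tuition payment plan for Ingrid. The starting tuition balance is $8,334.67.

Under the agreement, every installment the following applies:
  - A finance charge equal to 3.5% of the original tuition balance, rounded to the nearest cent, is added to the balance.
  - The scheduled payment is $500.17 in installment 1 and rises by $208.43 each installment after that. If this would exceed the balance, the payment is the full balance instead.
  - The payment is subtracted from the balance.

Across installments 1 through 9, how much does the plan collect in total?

# | Opening | Interest | Payment | End bal
1 | $8,334.67 | $291.71 | $500.17 | $8,126.21
2 | $8,126.21 | $291.71 | $708.60 | $7,709.32
3 | $7,709.32 | $291.71 | $917.03 | $7,084.00
4 | $7,084.00 | $291.71 | $1,125.46 | $6,250.25
5 | $6,250.25 | $291.71 | $1,333.89 | $5,208.07
6 | $5,208.07 | $291.71 | $1,542.32 | $3,957.46
7 | $3,957.46 | $291.71 | $1,750.75 | $2,498.42
8 | $2,498.42 | $291.71 | $1,959.18 | $830.95
9 | $830.95 | $291.71 | $1,122.66 | $0.00
Total paid: $10,960.06

$10,960.06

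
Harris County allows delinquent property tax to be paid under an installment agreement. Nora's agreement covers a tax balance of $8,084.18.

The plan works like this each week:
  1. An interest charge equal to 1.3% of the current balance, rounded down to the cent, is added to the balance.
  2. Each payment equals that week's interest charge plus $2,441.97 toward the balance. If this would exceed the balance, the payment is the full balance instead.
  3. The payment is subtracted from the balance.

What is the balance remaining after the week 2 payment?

$3,200.24

Week 1: opening $8,084.18; interest $105.09 → $8,189.27; payment $2,547.06; balance $5,642.21
Week 2: opening $5,642.21; interest $73.34 → $5,715.55; payment $2,515.31; balance $3,200.24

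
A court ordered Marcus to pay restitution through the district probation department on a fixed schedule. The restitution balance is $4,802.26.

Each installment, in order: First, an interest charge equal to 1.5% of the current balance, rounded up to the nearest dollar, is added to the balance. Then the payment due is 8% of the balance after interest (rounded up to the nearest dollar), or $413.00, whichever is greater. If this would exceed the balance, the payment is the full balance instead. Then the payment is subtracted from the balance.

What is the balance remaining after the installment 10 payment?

Installment 1: $4,802.26 +$73.00 interest = $4,875.26; pay $413.00 → $4,462.26
Installment 2: $4,462.26 +$67.00 interest = $4,529.26; pay $413.00 → $4,116.26
Installment 3: $4,116.26 +$62.00 interest = $4,178.26; pay $413.00 → $3,765.26
Installment 4: $3,765.26 +$57.00 interest = $3,822.26; pay $413.00 → $3,409.26
Installment 5: $3,409.26 +$52.00 interest = $3,461.26; pay $413.00 → $3,048.26
Installment 6: $3,048.26 +$46.00 interest = $3,094.26; pay $413.00 → $2,681.26
Installment 7: $2,681.26 +$41.00 interest = $2,722.26; pay $413.00 → $2,309.26
Installment 8: $2,309.26 +$35.00 interest = $2,344.26; pay $413.00 → $1,931.26
Installment 9: $1,931.26 +$29.00 interest = $1,960.26; pay $413.00 → $1,547.26
Installment 10: $1,547.26 +$24.00 interest = $1,571.26; pay $413.00 → $1,158.26

$1,158.26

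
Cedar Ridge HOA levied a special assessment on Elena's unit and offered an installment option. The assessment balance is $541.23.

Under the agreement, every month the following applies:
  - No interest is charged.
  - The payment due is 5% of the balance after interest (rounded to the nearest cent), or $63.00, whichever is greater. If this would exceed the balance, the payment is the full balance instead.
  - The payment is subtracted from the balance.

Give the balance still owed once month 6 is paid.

$163.23

# | Opening | Payment | End bal
1 | $541.23 | $63.00 | $478.23
2 | $478.23 | $63.00 | $415.23
3 | $415.23 | $63.00 | $352.23
4 | $352.23 | $63.00 | $289.23
5 | $289.23 | $63.00 | $226.23
6 | $226.23 | $63.00 | $163.23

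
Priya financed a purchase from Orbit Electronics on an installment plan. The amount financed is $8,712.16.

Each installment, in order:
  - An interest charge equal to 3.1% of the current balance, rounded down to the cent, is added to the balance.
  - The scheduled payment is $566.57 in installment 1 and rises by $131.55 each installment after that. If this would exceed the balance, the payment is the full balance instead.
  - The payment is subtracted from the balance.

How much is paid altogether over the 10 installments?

$10,446.22

Installment 1: opening $8,712.16; interest $270.07 → $8,982.23; payment $566.57; balance $8,415.66
Installment 2: opening $8,415.66; interest $260.88 → $8,676.54; payment $698.12; balance $7,978.42
Installment 3: opening $7,978.42; interest $247.33 → $8,225.75; payment $829.67; balance $7,396.08
Installment 4: opening $7,396.08; interest $229.27 → $7,625.35; payment $961.22; balance $6,664.13
Installment 5: opening $6,664.13; interest $206.58 → $6,870.71; payment $1,092.77; balance $5,777.94
Installment 6: opening $5,777.94; interest $179.11 → $5,957.05; payment $1,224.32; balance $4,732.73
Installment 7: opening $4,732.73; interest $146.71 → $4,879.44; payment $1,355.87; balance $3,523.57
Installment 8: opening $3,523.57; interest $109.23 → $3,632.80; payment $1,487.42; balance $2,145.38
Installment 9: opening $2,145.38; interest $66.50 → $2,211.88; payment $1,618.97; balance $592.91
Installment 10: opening $592.91; interest $18.38 → $611.29; payment $611.29; balance $0.00
Total paid: $10,446.22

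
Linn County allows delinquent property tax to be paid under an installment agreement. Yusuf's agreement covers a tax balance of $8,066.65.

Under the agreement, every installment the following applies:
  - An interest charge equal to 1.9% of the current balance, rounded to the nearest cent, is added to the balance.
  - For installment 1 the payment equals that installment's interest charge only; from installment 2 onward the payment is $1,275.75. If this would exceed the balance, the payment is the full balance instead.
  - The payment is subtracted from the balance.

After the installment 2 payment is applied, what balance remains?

$6,944.17

Installment 1: opening $8,066.65; interest $153.27 → $8,219.92; payment $153.27; balance $8,066.65
Installment 2: opening $8,066.65; interest $153.27 → $8,219.92; payment $1,275.75; balance $6,944.17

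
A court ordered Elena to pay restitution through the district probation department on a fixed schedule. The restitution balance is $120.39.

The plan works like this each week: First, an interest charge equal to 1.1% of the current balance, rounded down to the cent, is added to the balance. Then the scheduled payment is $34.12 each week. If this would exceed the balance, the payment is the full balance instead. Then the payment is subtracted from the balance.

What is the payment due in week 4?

$21.12

# | Opening | Interest | Payment | End bal
1 | $120.39 | $1.32 | $34.12 | $87.59
2 | $87.59 | $0.96 | $34.12 | $54.43
3 | $54.43 | $0.59 | $34.12 | $20.90
4 | $20.90 | $0.22 | $21.12 | $0.00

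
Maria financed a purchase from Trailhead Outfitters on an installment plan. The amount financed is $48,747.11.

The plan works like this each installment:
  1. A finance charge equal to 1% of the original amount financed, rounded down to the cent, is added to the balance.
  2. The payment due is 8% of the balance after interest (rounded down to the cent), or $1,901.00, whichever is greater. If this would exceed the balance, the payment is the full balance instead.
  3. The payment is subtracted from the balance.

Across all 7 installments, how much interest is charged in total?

Installment 1: $48,747.11 +$487.47 interest = $49,234.58; pay $3,938.76 → $45,295.82
Installment 2: $45,295.82 +$487.47 interest = $45,783.29; pay $3,662.66 → $42,120.63
Installment 3: $42,120.63 +$487.47 interest = $42,608.10; pay $3,408.64 → $39,199.46
Installment 4: $39,199.46 +$487.47 interest = $39,686.93; pay $3,174.95 → $36,511.98
Installment 5: $36,511.98 +$487.47 interest = $36,999.45; pay $2,959.95 → $34,039.50
Installment 6: $34,039.50 +$487.47 interest = $34,526.97; pay $2,762.15 → $31,764.82
Installment 7: $31,764.82 +$487.47 interest = $32,252.29; pay $2,580.18 → $29,672.11
Total interest: $487.47 + $487.47 + $487.47 + $487.47 + $487.47 + $487.47 + $487.47 = $3,412.29

$3,412.29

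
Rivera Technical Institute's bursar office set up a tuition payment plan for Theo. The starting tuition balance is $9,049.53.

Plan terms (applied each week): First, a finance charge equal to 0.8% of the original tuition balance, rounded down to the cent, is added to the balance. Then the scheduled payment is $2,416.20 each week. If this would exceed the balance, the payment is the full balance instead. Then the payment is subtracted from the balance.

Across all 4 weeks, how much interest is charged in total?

$289.56

# | Opening | Interest | Payment | End bal
1 | $9,049.53 | $72.39 | $2,416.20 | $6,705.72
2 | $6,705.72 | $72.39 | $2,416.20 | $4,361.91
3 | $4,361.91 | $72.39 | $2,416.20 | $2,018.10
4 | $2,018.10 | $72.39 | $2,090.49 | $0.00
Total interest: $72.39 + $72.39 + $72.39 + $72.39 = $289.56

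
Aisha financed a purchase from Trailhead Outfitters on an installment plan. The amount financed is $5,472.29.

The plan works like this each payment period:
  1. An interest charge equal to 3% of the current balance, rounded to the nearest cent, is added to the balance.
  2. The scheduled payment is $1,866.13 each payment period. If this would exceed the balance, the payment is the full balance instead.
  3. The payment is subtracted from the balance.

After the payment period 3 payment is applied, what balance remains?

# | Opening | Interest | Payment | End bal
1 | $5,472.29 | $164.17 | $1,866.13 | $3,770.33
2 | $3,770.33 | $113.11 | $1,866.13 | $2,017.31
3 | $2,017.31 | $60.52 | $1,866.13 | $211.70

$211.70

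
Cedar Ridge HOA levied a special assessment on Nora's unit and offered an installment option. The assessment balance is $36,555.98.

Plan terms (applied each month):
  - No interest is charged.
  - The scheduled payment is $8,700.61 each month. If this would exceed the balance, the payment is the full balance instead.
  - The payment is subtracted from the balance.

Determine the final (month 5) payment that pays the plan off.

$1,753.54

Month 1: opening $36,555.98; payment $8,700.61; balance $27,855.37
Month 2: opening $27,855.37; payment $8,700.61; balance $19,154.76
Month 3: opening $19,154.76; payment $8,700.61; balance $10,454.15
Month 4: opening $10,454.15; payment $8,700.61; balance $1,753.54
Month 5: opening $1,753.54; payment $1,753.54; balance $0.00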